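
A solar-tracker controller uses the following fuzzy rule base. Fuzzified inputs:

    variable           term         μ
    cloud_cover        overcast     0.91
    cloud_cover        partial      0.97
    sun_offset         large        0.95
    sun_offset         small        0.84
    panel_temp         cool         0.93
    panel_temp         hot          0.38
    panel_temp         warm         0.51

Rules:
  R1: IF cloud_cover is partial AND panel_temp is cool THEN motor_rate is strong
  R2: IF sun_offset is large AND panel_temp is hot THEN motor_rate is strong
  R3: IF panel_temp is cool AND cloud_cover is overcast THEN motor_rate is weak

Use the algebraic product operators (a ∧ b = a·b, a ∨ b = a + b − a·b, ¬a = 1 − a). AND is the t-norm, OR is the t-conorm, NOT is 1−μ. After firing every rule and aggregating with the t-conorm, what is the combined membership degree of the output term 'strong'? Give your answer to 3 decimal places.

R1: partial=0.97, cool=0.93; AND[a·b] → w = 0.9021
R2: large=0.95, hot=0.38; AND[a·b] → w = 0.3610
R3: cool=0.93, overcast=0.91; AND[a·b] → w = 0.8463
Rules with consequent 'strong': {R1, R2} → strengths 0.9021, 0.3610
Aggregate via t-conorm [a + b − a·b]: 0.9374

0.937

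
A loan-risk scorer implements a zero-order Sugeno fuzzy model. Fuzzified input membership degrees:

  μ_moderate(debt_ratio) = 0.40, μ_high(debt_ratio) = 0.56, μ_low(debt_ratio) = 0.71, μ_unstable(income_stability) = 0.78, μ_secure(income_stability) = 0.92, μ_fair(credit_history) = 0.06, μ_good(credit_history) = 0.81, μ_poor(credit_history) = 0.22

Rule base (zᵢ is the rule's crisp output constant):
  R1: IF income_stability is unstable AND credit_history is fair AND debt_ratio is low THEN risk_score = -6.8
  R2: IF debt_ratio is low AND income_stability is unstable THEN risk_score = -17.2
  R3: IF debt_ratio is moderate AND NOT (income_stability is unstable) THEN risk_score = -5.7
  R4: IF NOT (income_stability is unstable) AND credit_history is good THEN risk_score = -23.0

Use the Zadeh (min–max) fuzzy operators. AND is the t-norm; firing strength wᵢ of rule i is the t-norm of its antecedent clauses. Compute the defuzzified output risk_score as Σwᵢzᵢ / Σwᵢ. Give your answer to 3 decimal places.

-15.648

R1 (z=-6.8): unstable=0.78, fair=0.06, low=0.71; AND[min(a, b)] → w = 0.06
R2 (z=-17.2): low=0.71, unstable=0.78; AND[min(a, b)] → w = 0.71
R3 (z=-5.7): moderate=0.40, ¬unstable=1−0.78=0.22; AND[min(a, b)] → w = 0.22
R4 (z=-23.0): ¬unstable=1−0.78=0.22, good=0.81; AND[min(a, b)] → w = 0.22
Weighted average = (0.06·-6.8 + 0.71·-17.2 + 0.22·-5.7 + 0.22·-23.0) / (0.06 + 0.71 + 0.22 + 0.22)
  = -18.9340 / 1.2100 = -15.648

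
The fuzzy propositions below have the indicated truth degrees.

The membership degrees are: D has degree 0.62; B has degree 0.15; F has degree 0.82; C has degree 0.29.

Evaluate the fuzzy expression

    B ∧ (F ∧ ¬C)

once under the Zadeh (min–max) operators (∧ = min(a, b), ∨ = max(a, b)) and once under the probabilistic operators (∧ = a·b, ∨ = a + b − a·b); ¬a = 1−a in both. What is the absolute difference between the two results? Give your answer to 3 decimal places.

0.063

Under Zadeh (min–max):
  ¬C = 1 − 0.29 = 0.71
  F ∧ ¬C = min(a, b) on (0.82, 0.71) = 0.71
  B ∧ (F ∧ ¬C) = min(a, b) on (0.15, 0.71) = 0.15
  → value = 0.1500
Under probabilistic:
  ¬C = 1 − 0.2900 = 0.7100
  F ∧ ¬C = a·b on (0.8200, 0.7100) = 0.5822
  B ∧ (F ∧ ¬C) = a·b on (0.1500, 0.5822) = 0.0873
  → value = 0.0873
|0.1500 − 0.0873| = 0.063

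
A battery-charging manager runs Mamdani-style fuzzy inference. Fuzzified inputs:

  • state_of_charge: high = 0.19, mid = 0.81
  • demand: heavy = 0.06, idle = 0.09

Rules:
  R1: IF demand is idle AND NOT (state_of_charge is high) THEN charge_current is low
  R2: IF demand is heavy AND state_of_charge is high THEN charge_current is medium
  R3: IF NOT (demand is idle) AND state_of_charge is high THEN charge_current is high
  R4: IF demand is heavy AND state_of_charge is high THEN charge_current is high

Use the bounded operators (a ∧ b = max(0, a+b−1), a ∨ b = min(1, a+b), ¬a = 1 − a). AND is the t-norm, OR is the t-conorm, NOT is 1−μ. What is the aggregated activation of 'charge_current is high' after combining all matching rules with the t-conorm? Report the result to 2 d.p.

R1: idle=0.09, ¬high=1−0.19=0.81; AND[max(0, a+b−1)] → w = 0.00
R2: heavy=0.06, high=0.19; AND[max(0, a+b−1)] → w = 0.00
R3: ¬idle=1−0.09=0.91, high=0.19; AND[max(0, a+b−1)] → w = 0.10
R4: heavy=0.06, high=0.19; AND[max(0, a+b−1)] → w = 0.00
Rules with consequent 'high': {R3, R4} → strengths 0.10, 0.00
Aggregate via t-conorm [min(1, a+b)]: 0.10

0.10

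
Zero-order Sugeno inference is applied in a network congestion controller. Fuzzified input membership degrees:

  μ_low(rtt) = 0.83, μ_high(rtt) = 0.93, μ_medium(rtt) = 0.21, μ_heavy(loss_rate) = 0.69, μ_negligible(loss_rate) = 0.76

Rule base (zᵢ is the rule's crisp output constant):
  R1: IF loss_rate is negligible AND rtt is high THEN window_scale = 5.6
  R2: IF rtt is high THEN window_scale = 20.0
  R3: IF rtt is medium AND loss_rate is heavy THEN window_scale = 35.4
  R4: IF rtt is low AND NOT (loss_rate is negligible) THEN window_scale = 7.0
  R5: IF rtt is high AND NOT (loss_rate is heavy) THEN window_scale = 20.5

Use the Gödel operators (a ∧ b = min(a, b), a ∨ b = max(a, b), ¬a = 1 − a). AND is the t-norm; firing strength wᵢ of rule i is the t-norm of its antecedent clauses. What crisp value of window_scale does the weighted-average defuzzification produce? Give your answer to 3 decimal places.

15.643

R1 (z=5.6): negligible=0.76, high=0.93; AND[min(a, b)] → w = 0.76
R2 (z=20.0): high=0.93 → w = 0.93
R3 (z=35.4): medium=0.21, heavy=0.69; AND[min(a, b)] → w = 0.21
R4 (z=7.0): low=0.83, ¬negligible=1−0.76=0.24; AND[min(a, b)] → w = 0.24
R5 (z=20.5): high=0.93, ¬heavy=1−0.69=0.31; AND[min(a, b)] → w = 0.31
Weighted average = (0.76·5.6 + 0.93·20.0 + 0.21·35.4 + 0.24·7.0 + 0.31·20.5) / (0.76 + 0.93 + 0.21 + 0.24 + 0.31)
  = 38.3250 / 2.4500 = 15.643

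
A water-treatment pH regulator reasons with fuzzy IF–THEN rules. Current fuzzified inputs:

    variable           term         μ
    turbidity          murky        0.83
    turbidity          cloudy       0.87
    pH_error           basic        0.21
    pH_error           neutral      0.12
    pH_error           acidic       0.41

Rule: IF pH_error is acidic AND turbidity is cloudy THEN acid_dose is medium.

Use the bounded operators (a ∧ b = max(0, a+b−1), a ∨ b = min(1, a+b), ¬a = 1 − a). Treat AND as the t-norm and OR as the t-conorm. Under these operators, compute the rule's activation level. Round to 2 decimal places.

firing strength: acidic=0.41, cloudy=0.87; AND[max(0, a+b−1)] → w = 0.28

0.28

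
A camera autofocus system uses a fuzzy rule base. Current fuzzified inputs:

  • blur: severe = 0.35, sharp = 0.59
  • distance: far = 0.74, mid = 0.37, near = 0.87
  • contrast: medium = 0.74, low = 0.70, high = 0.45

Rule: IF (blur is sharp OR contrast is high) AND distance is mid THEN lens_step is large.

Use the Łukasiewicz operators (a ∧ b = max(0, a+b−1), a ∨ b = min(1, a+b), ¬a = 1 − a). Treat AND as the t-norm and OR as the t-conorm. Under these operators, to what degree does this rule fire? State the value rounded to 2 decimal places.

0.37

firing strength: (sharp=0.59 OR high=0.45) = 1.00; AND[max(0, a+b−1)] with mid=0.37 → w = 0.37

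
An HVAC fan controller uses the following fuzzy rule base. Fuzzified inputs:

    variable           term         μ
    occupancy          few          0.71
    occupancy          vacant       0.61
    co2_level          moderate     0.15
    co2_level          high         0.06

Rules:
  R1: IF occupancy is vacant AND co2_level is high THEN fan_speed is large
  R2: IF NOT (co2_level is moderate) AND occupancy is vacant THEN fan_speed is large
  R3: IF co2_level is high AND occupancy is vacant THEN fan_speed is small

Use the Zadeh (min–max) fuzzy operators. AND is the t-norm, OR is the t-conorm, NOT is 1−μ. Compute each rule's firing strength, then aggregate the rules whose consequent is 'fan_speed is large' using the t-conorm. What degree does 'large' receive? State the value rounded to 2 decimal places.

R1: vacant=0.61, high=0.06; AND[min(a, b)] → w = 0.06
R2: ¬moderate=1−0.15=0.85, vacant=0.61; AND[min(a, b)] → w = 0.61
R3: high=0.06, vacant=0.61; AND[min(a, b)] → w = 0.06
Rules with consequent 'large': {R1, R2} → strengths 0.06, 0.61
Aggregate via t-conorm [max(a, b)]: 0.61

0.61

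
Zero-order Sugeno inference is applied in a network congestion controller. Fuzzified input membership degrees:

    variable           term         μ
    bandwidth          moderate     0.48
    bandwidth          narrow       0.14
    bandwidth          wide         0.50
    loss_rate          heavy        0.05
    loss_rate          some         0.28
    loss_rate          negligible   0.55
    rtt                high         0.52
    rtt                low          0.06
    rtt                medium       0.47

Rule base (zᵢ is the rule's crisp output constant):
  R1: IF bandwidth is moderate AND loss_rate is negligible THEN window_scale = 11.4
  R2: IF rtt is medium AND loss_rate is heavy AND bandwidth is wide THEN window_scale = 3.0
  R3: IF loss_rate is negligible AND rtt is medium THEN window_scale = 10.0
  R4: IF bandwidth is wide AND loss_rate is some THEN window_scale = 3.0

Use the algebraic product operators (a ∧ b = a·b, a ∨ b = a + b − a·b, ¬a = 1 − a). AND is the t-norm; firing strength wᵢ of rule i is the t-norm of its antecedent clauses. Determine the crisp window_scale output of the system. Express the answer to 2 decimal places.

R1 (z=11.4): moderate=0.48, negligible=0.55; AND[a·b] → w = 0.2640
R2 (z=3.0): medium=0.47, heavy=0.05, wide=0.50; AND[a·b] → w = 0.0118
R3 (z=10.0): negligible=0.55, medium=0.47; AND[a·b] → w = 0.2585
R4 (z=3.0): wide=0.50, some=0.28; AND[a·b] → w = 0.1400
Weighted average = (0.2640·11.4 + 0.0118·3.0 + 0.2585·10.0 + 0.1400·3.0) / (0.2640 + 0.0118 + 0.2585 + 0.1400)
  = 6.0499 / 0.6743 = 8.97

8.97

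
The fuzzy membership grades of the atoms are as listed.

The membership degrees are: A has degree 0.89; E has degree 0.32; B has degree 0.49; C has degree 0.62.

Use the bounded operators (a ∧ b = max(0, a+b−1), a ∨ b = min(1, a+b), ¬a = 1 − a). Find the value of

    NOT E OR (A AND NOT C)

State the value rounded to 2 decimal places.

NOT E = 1 − 0.32 = 0.68
NOT C = 1 − 0.62 = 0.38
A AND NOT C = max(0, a+b−1) on (0.89, 0.38) = 0.27
NOT E OR (A AND NOT C) = min(1, a+b) on (0.68, 0.27) = 0.95

0.95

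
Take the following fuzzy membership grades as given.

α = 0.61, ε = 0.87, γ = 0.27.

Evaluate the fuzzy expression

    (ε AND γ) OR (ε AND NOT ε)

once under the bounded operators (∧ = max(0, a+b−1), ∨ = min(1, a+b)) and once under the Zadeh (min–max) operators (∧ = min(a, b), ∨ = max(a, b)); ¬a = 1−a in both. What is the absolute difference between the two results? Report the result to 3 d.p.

Under bounded:
  ε AND γ = max(0, a+b−1) on (0.87, 0.27) = 0.14
  NOT ε = 1 − 0.87 = 0.13
  ε AND NOT ε = max(0, a+b−1) on (0.87, 0.13) = 0.00
  (ε AND γ) OR (ε AND NOT ε) = min(1, a+b) on (0.14, 0.00) = 0.14
  → value = 0.1400
Under Zadeh (min–max):
  ε AND γ = min(a, b) on (0.87, 0.27) = 0.27
  NOT ε = 1 − 0.87 = 0.13
  ε AND NOT ε = min(a, b) on (0.87, 0.13) = 0.13
  (ε AND γ) OR (ε AND NOT ε) = max(a, b) on (0.27, 0.13) = 0.27
  → value = 0.2700
|0.1400 − 0.2700| = 0.130

0.130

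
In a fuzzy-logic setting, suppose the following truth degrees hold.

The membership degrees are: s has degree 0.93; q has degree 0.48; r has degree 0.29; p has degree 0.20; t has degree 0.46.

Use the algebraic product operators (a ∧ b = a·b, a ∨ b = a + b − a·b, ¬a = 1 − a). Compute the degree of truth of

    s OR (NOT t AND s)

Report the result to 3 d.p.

0.965

NOT t = 1 − 0.4600 = 0.5400
NOT t AND s = a·b on (0.5400, 0.9300) = 0.5022
s OR (NOT t AND s) = a + b − a·b on (0.9300, 0.5022) = 0.9652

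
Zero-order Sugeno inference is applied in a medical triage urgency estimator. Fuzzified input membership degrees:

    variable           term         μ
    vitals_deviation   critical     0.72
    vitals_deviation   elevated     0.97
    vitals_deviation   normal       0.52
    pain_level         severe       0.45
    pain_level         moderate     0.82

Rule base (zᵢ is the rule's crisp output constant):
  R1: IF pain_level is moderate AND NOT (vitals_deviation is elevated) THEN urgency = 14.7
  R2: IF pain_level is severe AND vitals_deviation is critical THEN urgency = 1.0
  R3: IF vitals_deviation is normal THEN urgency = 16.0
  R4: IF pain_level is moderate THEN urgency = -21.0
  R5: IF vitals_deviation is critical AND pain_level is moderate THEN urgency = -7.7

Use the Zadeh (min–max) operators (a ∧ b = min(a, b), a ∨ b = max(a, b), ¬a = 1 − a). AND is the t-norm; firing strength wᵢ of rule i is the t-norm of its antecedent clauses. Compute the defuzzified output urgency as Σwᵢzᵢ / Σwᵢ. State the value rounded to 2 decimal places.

R1 (z=14.7): moderate=0.82, ¬elevated=1−0.97=0.03; AND[min(a, b)] → w = 0.03
R2 (z=1.0): severe=0.45, critical=0.72; AND[min(a, b)] → w = 0.45
R3 (z=16.0): normal=0.52 → w = 0.52
R4 (z=-21.0): moderate=0.82 → w = 0.82
R5 (z=-7.7): critical=0.72, moderate=0.82; AND[min(a, b)] → w = 0.72
Weighted average = (0.03·14.7 + 0.45·1.0 + 0.52·16.0 + 0.82·-21.0 + 0.72·-7.7) / (0.03 + 0.45 + 0.52 + 0.82 + 0.72)
  = -13.5530 / 2.5400 = -5.34

-5.34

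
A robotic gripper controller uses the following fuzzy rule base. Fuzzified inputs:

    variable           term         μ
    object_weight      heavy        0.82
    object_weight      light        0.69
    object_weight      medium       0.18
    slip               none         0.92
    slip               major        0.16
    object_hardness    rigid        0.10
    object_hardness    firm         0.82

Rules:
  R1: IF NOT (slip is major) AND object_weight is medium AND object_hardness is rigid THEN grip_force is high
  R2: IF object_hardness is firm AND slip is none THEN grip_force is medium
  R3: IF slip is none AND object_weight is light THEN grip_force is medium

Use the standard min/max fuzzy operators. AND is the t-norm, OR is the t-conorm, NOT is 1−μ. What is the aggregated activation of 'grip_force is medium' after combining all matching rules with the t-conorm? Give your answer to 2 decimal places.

R1: ¬major=1−0.16=0.84, medium=0.18, rigid=0.10; AND[min(a, b)] → w = 0.10
R2: firm=0.82, none=0.92; AND[min(a, b)] → w = 0.82
R3: none=0.92, light=0.69; AND[min(a, b)] → w = 0.69
Rules with consequent 'medium': {R2, R3} → strengths 0.82, 0.69
Aggregate via t-conorm [max(a, b)]: 0.82

0.82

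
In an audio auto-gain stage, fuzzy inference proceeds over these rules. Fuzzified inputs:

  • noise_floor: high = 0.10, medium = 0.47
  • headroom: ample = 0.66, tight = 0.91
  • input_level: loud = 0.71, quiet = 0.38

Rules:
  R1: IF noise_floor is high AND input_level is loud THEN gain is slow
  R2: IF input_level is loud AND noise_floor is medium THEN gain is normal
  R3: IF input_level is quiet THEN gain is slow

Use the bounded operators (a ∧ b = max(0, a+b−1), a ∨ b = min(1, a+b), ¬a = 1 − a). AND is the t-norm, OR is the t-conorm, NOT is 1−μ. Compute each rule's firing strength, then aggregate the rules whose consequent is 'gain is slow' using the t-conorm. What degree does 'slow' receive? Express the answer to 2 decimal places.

0.38

R1: high=0.10, loud=0.71; AND[max(0, a+b−1)] → w = 0.00
R2: loud=0.71, medium=0.47; AND[max(0, a+b−1)] → w = 0.18
R3: quiet=0.38 → w = 0.38
Rules with consequent 'slow': {R1, R3} → strengths 0.00, 0.38
Aggregate via t-conorm [min(1, a+b)]: 0.38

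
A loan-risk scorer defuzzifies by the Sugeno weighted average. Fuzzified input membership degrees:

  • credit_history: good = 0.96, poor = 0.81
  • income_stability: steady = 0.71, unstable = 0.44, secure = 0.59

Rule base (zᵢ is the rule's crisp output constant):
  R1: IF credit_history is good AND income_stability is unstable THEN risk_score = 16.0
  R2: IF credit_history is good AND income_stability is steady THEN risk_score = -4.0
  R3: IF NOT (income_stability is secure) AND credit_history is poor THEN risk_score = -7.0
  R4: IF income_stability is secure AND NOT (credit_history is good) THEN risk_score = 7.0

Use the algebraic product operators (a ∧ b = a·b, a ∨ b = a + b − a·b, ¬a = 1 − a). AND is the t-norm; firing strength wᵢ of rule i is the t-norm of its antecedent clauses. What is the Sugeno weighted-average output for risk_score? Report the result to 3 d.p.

1.283

R1 (z=16.0): good=0.96, unstable=0.44; AND[a·b] → w = 0.4224
R2 (z=-4.0): good=0.96, steady=0.71; AND[a·b] → w = 0.6816
R3 (z=-7.0): ¬secure=1−0.59=0.41, poor=0.81; AND[a·b] → w = 0.3321
R4 (z=7.0): secure=0.59, ¬good=1−0.96=0.04; AND[a·b] → w = 0.0236
Weighted average = (0.4224·16.0 + 0.6816·-4.0 + 0.3321·-7.0 + 0.0236·7.0) / (0.4224 + 0.6816 + 0.3321 + 0.0236)
  = 1.8725 / 1.4597 = 1.283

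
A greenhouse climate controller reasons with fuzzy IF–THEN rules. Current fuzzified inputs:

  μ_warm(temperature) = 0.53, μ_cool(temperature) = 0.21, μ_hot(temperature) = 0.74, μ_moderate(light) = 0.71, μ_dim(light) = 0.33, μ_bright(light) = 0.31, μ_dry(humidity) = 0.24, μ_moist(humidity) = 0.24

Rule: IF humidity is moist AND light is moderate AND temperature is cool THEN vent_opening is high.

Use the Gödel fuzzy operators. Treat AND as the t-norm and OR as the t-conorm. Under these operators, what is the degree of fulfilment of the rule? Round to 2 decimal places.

0.21

firing strength: moist=0.24, moderate=0.71, cool=0.21; AND[min(a, b)] → w = 0.21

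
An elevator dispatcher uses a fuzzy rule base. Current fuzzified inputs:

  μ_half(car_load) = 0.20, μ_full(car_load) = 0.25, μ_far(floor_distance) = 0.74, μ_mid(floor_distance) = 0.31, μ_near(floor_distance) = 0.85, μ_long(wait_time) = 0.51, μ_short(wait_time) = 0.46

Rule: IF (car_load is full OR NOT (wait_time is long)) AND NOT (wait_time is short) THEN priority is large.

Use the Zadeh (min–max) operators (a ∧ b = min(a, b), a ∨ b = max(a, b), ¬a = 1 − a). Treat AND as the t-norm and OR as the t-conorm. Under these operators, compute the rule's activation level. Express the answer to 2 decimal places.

firing strength: (full=0.25 OR ¬long=1−0.51=0.49) = 0.49; AND[min(a, b)] with ¬short=1−0.46=0.54 → w = 0.49

0.49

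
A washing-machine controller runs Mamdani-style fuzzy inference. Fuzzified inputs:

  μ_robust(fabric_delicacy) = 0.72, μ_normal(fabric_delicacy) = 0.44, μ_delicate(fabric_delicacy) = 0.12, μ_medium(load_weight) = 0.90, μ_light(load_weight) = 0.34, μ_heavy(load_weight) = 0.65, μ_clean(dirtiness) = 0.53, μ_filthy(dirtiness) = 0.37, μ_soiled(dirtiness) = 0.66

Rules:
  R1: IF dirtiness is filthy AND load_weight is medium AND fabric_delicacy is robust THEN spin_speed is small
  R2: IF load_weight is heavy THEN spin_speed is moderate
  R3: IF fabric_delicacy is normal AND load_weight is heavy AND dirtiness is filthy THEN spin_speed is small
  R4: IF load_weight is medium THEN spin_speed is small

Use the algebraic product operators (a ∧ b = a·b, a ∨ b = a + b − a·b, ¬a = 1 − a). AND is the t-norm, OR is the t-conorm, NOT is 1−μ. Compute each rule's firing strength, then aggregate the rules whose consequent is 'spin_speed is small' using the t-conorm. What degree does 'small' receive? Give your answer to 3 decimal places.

0.932

R1: filthy=0.37, medium=0.90, robust=0.72; AND[a·b] → w = 0.2398
R2: heavy=0.65 → w = 0.6500
R3: normal=0.44, heavy=0.65, filthy=0.37; AND[a·b] → w = 0.1058
R4: medium=0.90 → w = 0.9000
Rules with consequent 'small': {R1, R3, R4} → strengths 0.2398, 0.1058, 0.9000
Aggregate via t-conorm [a + b − a·b]: 0.9320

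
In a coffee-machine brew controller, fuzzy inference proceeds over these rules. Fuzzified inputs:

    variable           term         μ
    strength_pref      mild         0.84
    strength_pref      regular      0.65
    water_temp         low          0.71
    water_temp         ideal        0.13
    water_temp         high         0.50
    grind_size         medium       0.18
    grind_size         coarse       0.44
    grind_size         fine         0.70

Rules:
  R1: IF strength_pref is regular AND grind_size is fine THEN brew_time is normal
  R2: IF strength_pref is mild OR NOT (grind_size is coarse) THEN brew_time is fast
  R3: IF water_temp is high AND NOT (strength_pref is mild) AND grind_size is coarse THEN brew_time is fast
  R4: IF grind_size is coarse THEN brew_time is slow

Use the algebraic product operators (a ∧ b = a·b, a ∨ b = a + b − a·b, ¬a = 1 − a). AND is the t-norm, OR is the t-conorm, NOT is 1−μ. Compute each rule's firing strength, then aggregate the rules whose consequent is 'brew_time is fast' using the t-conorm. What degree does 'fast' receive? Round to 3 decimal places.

0.932

R1: regular=0.65, fine=0.70; AND[a·b] → w = 0.4550
R2: mild=0.84, ¬coarse=1−0.44=0.56; OR[a + b − a·b] → w = 0.9296
R3: high=0.50, ¬mild=1−0.84=0.16, coarse=0.44; AND[a·b] → w = 0.0352
R4: coarse=0.44 → w = 0.4400
Rules with consequent 'fast': {R2, R3} → strengths 0.9296, 0.0352
Aggregate via t-conorm [a + b − a·b]: 0.9321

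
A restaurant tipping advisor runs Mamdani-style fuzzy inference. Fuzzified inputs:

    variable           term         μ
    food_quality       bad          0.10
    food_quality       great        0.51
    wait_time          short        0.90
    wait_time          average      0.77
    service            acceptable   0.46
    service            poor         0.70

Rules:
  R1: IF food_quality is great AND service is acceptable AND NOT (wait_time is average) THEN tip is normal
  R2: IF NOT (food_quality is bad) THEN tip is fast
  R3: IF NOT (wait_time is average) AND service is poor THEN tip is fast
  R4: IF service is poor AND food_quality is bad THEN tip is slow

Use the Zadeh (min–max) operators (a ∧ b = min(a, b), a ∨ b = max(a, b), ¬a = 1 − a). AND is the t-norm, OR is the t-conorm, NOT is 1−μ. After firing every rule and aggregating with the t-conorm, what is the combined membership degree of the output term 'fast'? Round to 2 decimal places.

0.90

R1: great=0.51, acceptable=0.46, ¬average=1−0.77=0.23; AND[min(a, b)] → w = 0.23
R2: ¬bad=1−0.10=0.90 → w = 0.90
R3: ¬average=1−0.77=0.23, poor=0.70; AND[min(a, b)] → w = 0.23
R4: poor=0.70, bad=0.10; AND[min(a, b)] → w = 0.10
Rules with consequent 'fast': {R2, R3} → strengths 0.90, 0.23
Aggregate via t-conorm [max(a, b)]: 0.90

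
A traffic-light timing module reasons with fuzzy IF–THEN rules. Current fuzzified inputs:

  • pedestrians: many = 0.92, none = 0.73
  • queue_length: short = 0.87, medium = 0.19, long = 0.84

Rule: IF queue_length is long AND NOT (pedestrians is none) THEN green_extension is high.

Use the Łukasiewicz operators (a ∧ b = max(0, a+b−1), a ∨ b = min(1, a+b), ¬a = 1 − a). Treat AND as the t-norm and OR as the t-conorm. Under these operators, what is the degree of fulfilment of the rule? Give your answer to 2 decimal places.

0.11

firing strength: long=0.84, ¬none=1−0.73=0.27; AND[max(0, a+b−1)] → w = 0.11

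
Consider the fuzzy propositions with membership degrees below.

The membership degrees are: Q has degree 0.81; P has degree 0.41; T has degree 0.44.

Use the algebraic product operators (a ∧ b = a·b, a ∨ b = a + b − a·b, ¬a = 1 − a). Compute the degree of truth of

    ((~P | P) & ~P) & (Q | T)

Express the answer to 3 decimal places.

0.400

~P = 1 − 0.4100 = 0.5900
~P | P = a + b − a·b on (0.5900, 0.4100) = 0.7581
~P = 1 − 0.4100 = 0.5900
(~P | P) & ~P = a·b on (0.7581, 0.5900) = 0.4473
Q | T = a + b − a·b on (0.8100, 0.4400) = 0.8936
((~P | P) & ~P) & (Q | T) = a·b on (0.4473, 0.8936) = 0.3997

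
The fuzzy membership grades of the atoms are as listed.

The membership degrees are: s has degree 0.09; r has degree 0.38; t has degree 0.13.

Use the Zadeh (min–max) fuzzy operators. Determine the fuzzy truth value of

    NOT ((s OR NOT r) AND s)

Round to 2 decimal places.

0.91

NOT r = 1 − 0.38 = 0.62
s OR NOT r = max(a, b) on (0.09, 0.62) = 0.62
(s OR NOT r) AND s = min(a, b) on (0.62, 0.09) = 0.09
NOT ((s OR NOT r) AND s) = 1 − 0.09 = 0.91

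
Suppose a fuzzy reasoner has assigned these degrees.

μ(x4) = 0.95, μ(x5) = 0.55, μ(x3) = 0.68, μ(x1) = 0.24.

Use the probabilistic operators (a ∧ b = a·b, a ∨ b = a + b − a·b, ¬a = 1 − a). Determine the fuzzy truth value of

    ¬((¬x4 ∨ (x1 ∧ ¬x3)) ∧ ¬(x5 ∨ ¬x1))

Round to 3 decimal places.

0.987

¬x4 = 1 − 0.9500 = 0.0500
¬x3 = 1 − 0.6800 = 0.3200
x1 ∧ ¬x3 = a·b on (0.2400, 0.3200) = 0.0768
¬x4 ∨ (x1 ∧ ¬x3) = a + b − a·b on (0.0500, 0.0768) = 0.1230
¬x1 = 1 − 0.2400 = 0.7600
x5 ∨ ¬x1 = a + b − a·b on (0.5500, 0.7600) = 0.8920
¬(x5 ∨ ¬x1) = 1 − 0.8920 = 0.1080
(¬x4 ∨ (x1 ∧ ¬x3)) ∧ ¬(x5 ∨ ¬x1) = a·b on (0.1230, 0.1080) = 0.0133
¬((¬x4 ∨ (x1 ∧ ¬x3)) ∧ ¬(x5 ∨ ¬x1)) = 1 − 0.0133 = 0.9867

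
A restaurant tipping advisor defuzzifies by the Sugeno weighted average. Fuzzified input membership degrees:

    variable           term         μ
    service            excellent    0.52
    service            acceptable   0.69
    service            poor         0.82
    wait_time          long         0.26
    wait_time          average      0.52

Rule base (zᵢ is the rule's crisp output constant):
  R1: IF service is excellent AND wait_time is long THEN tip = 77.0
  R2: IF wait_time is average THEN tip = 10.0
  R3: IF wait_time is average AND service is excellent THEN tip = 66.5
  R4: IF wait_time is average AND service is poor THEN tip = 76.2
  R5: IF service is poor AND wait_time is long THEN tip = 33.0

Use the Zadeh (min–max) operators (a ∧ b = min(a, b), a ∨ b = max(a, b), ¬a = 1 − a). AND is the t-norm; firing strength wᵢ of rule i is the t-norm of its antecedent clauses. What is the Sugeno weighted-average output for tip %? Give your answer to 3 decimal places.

51.925

R1 (z=77.0): excellent=0.52, long=0.26; AND[min(a, b)] → w = 0.26
R2 (z=10.0): average=0.52 → w = 0.52
R3 (z=66.5): average=0.52, excellent=0.52; AND[min(a, b)] → w = 0.52
R4 (z=76.2): average=0.52, poor=0.82; AND[min(a, b)] → w = 0.52
R5 (z=33.0): poor=0.82, long=0.26; AND[min(a, b)] → w = 0.26
Weighted average = (0.26·77.0 + 0.52·10.0 + 0.52·66.5 + 0.52·76.2 + 0.26·33.0) / (0.26 + 0.52 + 0.52 + 0.52 + 0.26)
  = 108.0040 / 2.0800 = 51.925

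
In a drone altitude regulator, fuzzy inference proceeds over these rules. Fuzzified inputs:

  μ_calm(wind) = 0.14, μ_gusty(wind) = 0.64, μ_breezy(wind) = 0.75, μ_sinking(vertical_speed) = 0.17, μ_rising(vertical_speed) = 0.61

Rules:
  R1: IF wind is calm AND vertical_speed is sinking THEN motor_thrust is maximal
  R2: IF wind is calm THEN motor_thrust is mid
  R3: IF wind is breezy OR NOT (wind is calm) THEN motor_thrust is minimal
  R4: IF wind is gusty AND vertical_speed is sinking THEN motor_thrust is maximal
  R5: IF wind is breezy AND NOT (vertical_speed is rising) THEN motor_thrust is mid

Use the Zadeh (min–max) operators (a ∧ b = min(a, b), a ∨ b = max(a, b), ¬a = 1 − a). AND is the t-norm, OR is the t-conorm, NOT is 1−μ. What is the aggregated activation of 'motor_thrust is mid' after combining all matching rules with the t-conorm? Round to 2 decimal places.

R1: calm=0.14, sinking=0.17; AND[min(a, b)] → w = 0.14
R2: calm=0.14 → w = 0.14
R3: breezy=0.75, ¬calm=1−0.14=0.86; OR[max(a, b)] → w = 0.86
R4: gusty=0.64, sinking=0.17; AND[min(a, b)] → w = 0.17
R5: breezy=0.75, ¬rising=1−0.61=0.39; AND[min(a, b)] → w = 0.39
Rules with consequent 'mid': {R2, R5} → strengths 0.14, 0.39
Aggregate via t-conorm [max(a, b)]: 0.39

0.39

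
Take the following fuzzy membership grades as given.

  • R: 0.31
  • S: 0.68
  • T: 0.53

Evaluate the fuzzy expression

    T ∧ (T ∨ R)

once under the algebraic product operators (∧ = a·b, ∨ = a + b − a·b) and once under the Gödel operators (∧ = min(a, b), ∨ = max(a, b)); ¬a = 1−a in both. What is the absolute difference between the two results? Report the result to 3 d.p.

Under algebraic product:
  T ∨ R = a + b − a·b on (0.5300, 0.3100) = 0.6757
  T ∧ (T ∨ R) = a·b on (0.5300, 0.6757) = 0.3581
  → value = 0.3581
Under Gödel:
  T ∨ R = max(a, b) on (0.53, 0.31) = 0.53
  T ∧ (T ∨ R) = min(a, b) on (0.53, 0.53) = 0.53
  → value = 0.5300
|0.3581 − 0.5300| = 0.172

0.172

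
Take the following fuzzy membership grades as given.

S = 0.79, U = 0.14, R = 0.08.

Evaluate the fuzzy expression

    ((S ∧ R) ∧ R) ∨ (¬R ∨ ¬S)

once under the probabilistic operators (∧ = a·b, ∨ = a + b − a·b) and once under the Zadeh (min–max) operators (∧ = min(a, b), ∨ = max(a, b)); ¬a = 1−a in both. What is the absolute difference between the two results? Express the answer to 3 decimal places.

0.017

Under probabilistic:
  S ∧ R = a·b on (0.7900, 0.0800) = 0.0632
  (S ∧ R) ∧ R = a·b on (0.0632, 0.0800) = 0.0051
  ¬R = 1 − 0.0800 = 0.9200
  ¬S = 1 − 0.7900 = 0.2100
  ¬R ∨ ¬S = a + b − a·b on (0.9200, 0.2100) = 0.9368
  ((S ∧ R) ∧ R) ∨ (¬R ∨ ¬S) = a + b − a·b on (0.0051, 0.9368) = 0.9371
  → value = 0.9371
Under Zadeh (min–max):
  S ∧ R = min(a, b) on (0.79, 0.08) = 0.08
  (S ∧ R) ∧ R = min(a, b) on (0.08, 0.08) = 0.08
  ¬R = 1 − 0.08 = 0.92
  ¬S = 1 − 0.79 = 0.21
  ¬R ∨ ¬S = max(a, b) on (0.92, 0.21) = 0.92
  ((S ∧ R) ∧ R) ∨ (¬R ∨ ¬S) = max(a, b) on (0.08, 0.92) = 0.92
  → value = 0.9200
|0.9371 − 0.9200| = 0.017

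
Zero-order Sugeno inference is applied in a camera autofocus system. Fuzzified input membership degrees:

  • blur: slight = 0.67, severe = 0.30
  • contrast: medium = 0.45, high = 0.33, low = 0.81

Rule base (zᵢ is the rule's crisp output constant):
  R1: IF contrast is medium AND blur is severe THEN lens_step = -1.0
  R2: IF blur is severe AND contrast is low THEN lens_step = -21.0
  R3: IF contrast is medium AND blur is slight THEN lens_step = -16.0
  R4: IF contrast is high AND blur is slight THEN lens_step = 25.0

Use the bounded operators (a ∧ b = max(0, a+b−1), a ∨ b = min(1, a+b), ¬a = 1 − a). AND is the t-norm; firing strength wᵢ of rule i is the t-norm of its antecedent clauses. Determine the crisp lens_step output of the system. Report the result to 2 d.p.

-18.39

R1 (z=-1.0): medium=0.45, severe=0.30; AND[max(0, a+b−1)] → w = 0.00
R2 (z=-21.0): severe=0.30, low=0.81; AND[max(0, a+b−1)] → w = 0.11
R3 (z=-16.0): medium=0.45, slight=0.67; AND[max(0, a+b−1)] → w = 0.12
R4 (z=25.0): high=0.33, slight=0.67; AND[max(0, a+b−1)] → w = 0.00
Weighted average = (0.00·-1.0 + 0.11·-21.0 + 0.12·-16.0 + 0.00·25.0) / (0.00 + 0.11 + 0.12 + 0.00)
  = -4.2300 / 0.2300 = -18.39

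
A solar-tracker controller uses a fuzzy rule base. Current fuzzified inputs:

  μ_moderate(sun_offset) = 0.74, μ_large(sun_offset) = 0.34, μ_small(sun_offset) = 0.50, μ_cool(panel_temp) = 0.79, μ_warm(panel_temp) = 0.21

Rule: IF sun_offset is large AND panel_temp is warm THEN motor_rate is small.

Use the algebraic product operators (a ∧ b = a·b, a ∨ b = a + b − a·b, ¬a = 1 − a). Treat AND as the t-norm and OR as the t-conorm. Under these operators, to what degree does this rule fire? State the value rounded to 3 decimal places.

0.071

firing strength: large=0.34, warm=0.21; AND[a·b] → w = 0.0714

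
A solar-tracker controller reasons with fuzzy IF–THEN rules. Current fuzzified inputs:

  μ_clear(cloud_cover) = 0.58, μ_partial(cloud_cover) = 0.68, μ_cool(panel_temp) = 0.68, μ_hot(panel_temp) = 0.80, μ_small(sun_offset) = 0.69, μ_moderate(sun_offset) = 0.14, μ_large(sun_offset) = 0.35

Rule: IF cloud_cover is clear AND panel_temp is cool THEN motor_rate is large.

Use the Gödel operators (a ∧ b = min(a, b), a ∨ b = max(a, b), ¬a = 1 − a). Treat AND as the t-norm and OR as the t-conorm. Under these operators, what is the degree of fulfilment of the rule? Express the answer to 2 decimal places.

firing strength: clear=0.58, cool=0.68; AND[min(a, b)] → w = 0.58

0.58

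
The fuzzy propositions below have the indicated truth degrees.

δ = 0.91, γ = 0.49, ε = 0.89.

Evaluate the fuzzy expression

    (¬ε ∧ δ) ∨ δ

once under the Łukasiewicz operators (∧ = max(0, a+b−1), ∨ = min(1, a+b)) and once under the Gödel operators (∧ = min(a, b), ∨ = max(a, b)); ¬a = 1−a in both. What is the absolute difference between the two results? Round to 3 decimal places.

0.020

Under Łukasiewicz:
  ¬ε = 1 − 0.89 = 0.11
  ¬ε ∧ δ = max(0, a+b−1) on (0.11, 0.91) = 0.02
  (¬ε ∧ δ) ∨ δ = min(1, a+b) on (0.02, 0.91) = 0.93
  → value = 0.9300
Under Gödel:
  ¬ε = 1 − 0.89 = 0.11
  ¬ε ∧ δ = min(a, b) on (0.11, 0.91) = 0.11
  (¬ε ∧ δ) ∨ δ = max(a, b) on (0.11, 0.91) = 0.91
  → value = 0.9100
|0.9300 − 0.9100| = 0.020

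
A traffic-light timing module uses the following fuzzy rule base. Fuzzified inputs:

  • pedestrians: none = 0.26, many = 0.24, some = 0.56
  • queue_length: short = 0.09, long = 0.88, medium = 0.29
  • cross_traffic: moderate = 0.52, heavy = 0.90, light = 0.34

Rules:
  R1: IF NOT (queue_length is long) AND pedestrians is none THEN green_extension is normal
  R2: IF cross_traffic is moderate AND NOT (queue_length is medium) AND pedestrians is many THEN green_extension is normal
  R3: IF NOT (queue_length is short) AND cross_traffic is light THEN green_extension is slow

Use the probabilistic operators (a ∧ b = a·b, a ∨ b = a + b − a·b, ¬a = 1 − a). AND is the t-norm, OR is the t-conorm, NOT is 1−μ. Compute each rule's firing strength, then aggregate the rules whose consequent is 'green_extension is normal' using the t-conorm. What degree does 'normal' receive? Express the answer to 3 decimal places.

R1: ¬long=1−0.88=0.12, none=0.26; AND[a·b] → w = 0.0312
R2: moderate=0.52, ¬medium=1−0.29=0.71, many=0.24; AND[a·b] → w = 0.0886
R3: ¬short=1−0.09=0.91, light=0.34; AND[a·b] → w = 0.3094
Rules with consequent 'normal': {R1, R2} → strengths 0.0312, 0.0886
Aggregate via t-conorm [a + b − a·b]: 0.1170

0.117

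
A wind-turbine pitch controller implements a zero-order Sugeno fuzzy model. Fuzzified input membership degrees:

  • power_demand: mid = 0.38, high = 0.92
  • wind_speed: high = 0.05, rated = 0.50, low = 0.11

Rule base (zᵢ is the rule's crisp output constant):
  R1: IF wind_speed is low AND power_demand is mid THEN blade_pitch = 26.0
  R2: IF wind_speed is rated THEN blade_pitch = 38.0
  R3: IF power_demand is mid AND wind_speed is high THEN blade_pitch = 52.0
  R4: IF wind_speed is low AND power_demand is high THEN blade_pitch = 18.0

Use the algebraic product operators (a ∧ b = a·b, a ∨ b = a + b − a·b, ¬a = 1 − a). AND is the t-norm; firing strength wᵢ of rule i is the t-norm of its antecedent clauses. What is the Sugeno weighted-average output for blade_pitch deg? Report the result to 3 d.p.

R1 (z=26.0): low=0.11, mid=0.38; AND[a·b] → w = 0.0418
R2 (z=38.0): rated=0.50 → w = 0.5000
R3 (z=52.0): mid=0.38, high=0.05; AND[a·b] → w = 0.0190
R4 (z=18.0): low=0.11, high=0.92; AND[a·b] → w = 0.1012
Weighted average = (0.0418·26.0 + 0.5000·38.0 + 0.0190·52.0 + 0.1012·18.0) / (0.0418 + 0.5000 + 0.0190 + 0.1012)
  = 22.8964 / 0.6620 = 34.587

34.587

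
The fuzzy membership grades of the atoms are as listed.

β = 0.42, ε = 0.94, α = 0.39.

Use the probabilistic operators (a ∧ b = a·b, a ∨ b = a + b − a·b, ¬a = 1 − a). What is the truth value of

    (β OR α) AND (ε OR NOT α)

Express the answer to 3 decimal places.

β OR α = a + b − a·b on (0.4200, 0.3900) = 0.6462
NOT α = 1 − 0.3900 = 0.6100
ε OR NOT α = a + b − a·b on (0.9400, 0.6100) = 0.9766
(β OR α) AND (ε OR NOT α) = a·b on (0.6462, 0.9766) = 0.6311

0.631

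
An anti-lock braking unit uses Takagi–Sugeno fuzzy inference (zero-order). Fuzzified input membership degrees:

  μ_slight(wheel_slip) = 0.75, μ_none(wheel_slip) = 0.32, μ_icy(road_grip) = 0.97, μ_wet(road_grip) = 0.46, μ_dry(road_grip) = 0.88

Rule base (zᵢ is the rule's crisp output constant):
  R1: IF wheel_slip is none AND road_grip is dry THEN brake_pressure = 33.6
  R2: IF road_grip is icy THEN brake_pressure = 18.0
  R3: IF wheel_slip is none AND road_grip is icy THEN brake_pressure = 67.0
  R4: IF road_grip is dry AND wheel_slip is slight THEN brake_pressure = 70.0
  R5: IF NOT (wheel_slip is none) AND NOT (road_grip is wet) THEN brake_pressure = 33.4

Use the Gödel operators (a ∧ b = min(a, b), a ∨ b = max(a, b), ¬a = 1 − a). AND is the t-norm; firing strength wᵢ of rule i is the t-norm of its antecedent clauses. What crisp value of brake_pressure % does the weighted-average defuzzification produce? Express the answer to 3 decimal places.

41.444

R1 (z=33.6): none=0.32, dry=0.88; AND[min(a, b)] → w = 0.32
R2 (z=18.0): icy=0.97 → w = 0.97
R3 (z=67.0): none=0.32, icy=0.97; AND[min(a, b)] → w = 0.32
R4 (z=70.0): dry=0.88, slight=0.75; AND[min(a, b)] → w = 0.75
R5 (z=33.4): ¬none=1−0.32=0.68, ¬wet=1−0.46=0.54; AND[min(a, b)] → w = 0.54
Weighted average = (0.32·33.6 + 0.97·18.0 + 0.32·67.0 + 0.75·70.0 + 0.54·33.4) / (0.32 + 0.97 + 0.32 + 0.75 + 0.54)
  = 120.1880 / 2.9000 = 41.444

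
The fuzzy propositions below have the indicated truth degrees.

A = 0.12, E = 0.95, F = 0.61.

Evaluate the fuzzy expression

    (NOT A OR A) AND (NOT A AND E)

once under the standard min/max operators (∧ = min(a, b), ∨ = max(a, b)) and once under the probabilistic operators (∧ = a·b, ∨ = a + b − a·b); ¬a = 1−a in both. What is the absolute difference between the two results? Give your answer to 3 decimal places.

0.132

Under standard min/max:
  NOT A = 1 − 0.12 = 0.88
  NOT A OR A = max(a, b) on (0.88, 0.12) = 0.88
  NOT A = 1 − 0.12 = 0.88
  NOT A AND E = min(a, b) on (0.88, 0.95) = 0.88
  (NOT A OR A) AND (NOT A AND E) = min(a, b) on (0.88, 0.88) = 0.88
  → value = 0.8800
Under probabilistic:
  NOT A = 1 − 0.1200 = 0.8800
  NOT A OR A = a + b − a·b on (0.8800, 0.1200) = 0.8944
  NOT A = 1 − 0.1200 = 0.8800
  NOT A AND E = a·b on (0.8800, 0.9500) = 0.8360
  (NOT A OR A) AND (NOT A AND E) = a·b on (0.8944, 0.8360) = 0.7477
  → value = 0.7477
|0.8800 − 0.7477| = 0.132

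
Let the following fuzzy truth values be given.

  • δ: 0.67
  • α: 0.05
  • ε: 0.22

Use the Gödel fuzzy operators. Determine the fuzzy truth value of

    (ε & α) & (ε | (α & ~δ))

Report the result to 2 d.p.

ε & α = min(a, b) on (0.22, 0.05) = 0.05
~δ = 1 − 0.67 = 0.33
α & ~δ = min(a, b) on (0.05, 0.33) = 0.05
ε | (α & ~δ) = max(a, b) on (0.22, 0.05) = 0.22
(ε & α) & (ε | (α & ~δ)) = min(a, b) on (0.05, 0.22) = 0.05

0.05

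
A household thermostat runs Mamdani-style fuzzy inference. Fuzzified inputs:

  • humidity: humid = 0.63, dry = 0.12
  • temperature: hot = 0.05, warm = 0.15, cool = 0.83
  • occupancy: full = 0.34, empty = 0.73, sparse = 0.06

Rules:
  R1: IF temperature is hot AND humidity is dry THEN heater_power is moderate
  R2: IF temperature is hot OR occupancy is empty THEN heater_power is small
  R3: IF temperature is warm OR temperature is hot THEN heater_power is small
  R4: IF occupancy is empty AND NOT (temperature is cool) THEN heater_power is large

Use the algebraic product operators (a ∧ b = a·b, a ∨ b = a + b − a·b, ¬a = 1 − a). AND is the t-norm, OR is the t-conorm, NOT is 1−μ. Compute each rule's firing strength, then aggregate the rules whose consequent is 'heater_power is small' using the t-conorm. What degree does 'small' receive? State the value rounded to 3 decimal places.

0.793

R1: hot=0.05, dry=0.12; AND[a·b] → w = 0.0060
R2: hot=0.05, empty=0.73; OR[a + b − a·b] → w = 0.7435
R3: warm=0.15, hot=0.05; OR[a + b − a·b] → w = 0.1925
R4: empty=0.73, ¬cool=1−0.83=0.17; AND[a·b] → w = 0.1241
Rules with consequent 'small': {R2, R3} → strengths 0.7435, 0.1925
Aggregate via t-conorm [a + b − a·b]: 0.7929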